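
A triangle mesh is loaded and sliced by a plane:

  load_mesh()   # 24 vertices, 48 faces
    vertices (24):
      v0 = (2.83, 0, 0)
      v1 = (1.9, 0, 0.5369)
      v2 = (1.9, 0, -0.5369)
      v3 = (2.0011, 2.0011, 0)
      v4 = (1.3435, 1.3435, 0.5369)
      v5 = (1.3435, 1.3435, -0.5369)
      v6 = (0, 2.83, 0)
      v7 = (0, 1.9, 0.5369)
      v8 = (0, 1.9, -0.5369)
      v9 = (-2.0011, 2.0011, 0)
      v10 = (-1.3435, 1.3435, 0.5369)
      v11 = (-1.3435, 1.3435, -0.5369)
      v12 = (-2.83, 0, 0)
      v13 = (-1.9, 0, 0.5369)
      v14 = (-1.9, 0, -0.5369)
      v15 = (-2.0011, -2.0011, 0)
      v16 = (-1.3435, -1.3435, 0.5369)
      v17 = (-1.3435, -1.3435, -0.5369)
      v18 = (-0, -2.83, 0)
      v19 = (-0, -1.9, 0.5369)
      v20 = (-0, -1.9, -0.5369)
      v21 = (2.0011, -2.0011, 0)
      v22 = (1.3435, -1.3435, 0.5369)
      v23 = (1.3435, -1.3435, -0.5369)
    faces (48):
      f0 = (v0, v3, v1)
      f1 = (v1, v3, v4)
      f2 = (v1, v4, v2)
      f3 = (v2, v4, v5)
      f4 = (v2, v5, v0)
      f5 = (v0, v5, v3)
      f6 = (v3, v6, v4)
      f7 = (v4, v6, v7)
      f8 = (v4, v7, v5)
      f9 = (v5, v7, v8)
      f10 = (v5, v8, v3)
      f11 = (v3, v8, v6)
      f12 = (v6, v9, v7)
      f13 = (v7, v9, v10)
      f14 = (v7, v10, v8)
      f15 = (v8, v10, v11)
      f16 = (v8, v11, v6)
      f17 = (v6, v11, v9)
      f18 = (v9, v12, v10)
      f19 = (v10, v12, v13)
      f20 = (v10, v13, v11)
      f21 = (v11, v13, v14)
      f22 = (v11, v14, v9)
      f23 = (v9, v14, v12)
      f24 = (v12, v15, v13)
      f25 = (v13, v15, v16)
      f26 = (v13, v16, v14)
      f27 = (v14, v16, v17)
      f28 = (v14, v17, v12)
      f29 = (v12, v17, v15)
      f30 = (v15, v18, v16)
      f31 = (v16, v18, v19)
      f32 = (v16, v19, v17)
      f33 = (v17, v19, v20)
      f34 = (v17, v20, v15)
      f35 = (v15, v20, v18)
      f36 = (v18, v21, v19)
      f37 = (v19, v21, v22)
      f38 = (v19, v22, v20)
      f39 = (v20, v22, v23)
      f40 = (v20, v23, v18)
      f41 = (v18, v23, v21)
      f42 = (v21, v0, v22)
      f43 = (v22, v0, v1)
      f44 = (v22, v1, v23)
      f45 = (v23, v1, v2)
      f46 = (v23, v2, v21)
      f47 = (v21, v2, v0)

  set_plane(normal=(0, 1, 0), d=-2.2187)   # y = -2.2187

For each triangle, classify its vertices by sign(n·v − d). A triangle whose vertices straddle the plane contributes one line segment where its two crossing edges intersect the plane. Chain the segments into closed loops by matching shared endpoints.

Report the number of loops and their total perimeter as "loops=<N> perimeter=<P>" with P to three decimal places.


Straddling triangles (6 of 48):
  (v15,v18,v16) [+-+] → (-1.47578, -2.2187, 0)–(-0.552493, -2.2187, 0.220792)  len=0.9493
  (v16,v18,v19) [+-+] → (-0.552493, -2.2187, 0.220792)–(0, -2.2187, 0.352911)  len=0.5681
  (v15,v20,v18) [++-] → (0, -2.2187, -0.352911)–(-1.47578, -2.2187, 0)  len=1.5174
  (v18,v21,v19) [-++] → (1.47578, -2.2187, 0)–(0, -2.2187, 0.352911)  len=1.5174
  (v20,v23,v18) [++-] → (0.552493, -2.2187, -0.220792)–(0, -2.2187, -0.352911)  len=0.5681
  (v18,v23,v21) [-++] → (0.552493, -2.2187, -0.220792)–(1.47578, -2.2187, 0)  len=0.9493

Chained into 1 loop(s):
  loop 1: 6 segments, perimeter = 6.0696
Total perimeter = 6.070

loops=1 perimeter=6.070


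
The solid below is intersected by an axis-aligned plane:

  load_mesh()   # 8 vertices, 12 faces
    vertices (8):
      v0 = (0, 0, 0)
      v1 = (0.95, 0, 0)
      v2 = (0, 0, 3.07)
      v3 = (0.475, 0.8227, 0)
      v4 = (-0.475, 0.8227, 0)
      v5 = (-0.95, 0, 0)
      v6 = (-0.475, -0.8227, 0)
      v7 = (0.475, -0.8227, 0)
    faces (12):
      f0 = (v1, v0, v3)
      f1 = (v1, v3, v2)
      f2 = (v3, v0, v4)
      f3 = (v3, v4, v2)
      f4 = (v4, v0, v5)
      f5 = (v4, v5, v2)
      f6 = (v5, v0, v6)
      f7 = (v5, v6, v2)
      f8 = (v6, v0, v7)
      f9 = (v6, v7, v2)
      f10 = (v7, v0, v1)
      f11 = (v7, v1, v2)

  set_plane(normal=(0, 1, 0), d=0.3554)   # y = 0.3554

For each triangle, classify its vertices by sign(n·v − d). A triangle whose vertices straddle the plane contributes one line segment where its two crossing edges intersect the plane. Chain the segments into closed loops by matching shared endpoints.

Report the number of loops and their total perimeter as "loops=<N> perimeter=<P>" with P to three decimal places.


Straddling triangles (6 of 12):
  (v1,v0,v3) [--+] → (0.205196, 0.3554, 0)–(0.744804, 0.3554, 0)  len=0.5396
  (v1,v3,v2) [-+-] → (0.744804, 0.3554, 0)–(0.205196, 0.3554, 1.74378)  len=1.8254
  (v3,v0,v4) [+-+] → (0.205196, 0.3554, 0)–(-0.205196, 0.3554, 0)  len=0.4104
  (v3,v4,v2) [++-] → (-0.205196, 0.3554, 1.74378)–(0.205196, 0.3554, 1.74378)  len=0.4104
  (v4,v0,v5) [+--] → (-0.205196, 0.3554, 0)–(-0.744804, 0.3554, 0)  len=0.5396
  (v4,v5,v2) [+--] → (-0.744804, 0.3554, 0)–(-0.205196, 0.3554, 1.74378)  len=1.8254

Chained into 1 loop(s):
  loop 1: 6 segments, perimeter = 5.5507
Total perimeter = 5.551

loops=1 perimeter=5.551


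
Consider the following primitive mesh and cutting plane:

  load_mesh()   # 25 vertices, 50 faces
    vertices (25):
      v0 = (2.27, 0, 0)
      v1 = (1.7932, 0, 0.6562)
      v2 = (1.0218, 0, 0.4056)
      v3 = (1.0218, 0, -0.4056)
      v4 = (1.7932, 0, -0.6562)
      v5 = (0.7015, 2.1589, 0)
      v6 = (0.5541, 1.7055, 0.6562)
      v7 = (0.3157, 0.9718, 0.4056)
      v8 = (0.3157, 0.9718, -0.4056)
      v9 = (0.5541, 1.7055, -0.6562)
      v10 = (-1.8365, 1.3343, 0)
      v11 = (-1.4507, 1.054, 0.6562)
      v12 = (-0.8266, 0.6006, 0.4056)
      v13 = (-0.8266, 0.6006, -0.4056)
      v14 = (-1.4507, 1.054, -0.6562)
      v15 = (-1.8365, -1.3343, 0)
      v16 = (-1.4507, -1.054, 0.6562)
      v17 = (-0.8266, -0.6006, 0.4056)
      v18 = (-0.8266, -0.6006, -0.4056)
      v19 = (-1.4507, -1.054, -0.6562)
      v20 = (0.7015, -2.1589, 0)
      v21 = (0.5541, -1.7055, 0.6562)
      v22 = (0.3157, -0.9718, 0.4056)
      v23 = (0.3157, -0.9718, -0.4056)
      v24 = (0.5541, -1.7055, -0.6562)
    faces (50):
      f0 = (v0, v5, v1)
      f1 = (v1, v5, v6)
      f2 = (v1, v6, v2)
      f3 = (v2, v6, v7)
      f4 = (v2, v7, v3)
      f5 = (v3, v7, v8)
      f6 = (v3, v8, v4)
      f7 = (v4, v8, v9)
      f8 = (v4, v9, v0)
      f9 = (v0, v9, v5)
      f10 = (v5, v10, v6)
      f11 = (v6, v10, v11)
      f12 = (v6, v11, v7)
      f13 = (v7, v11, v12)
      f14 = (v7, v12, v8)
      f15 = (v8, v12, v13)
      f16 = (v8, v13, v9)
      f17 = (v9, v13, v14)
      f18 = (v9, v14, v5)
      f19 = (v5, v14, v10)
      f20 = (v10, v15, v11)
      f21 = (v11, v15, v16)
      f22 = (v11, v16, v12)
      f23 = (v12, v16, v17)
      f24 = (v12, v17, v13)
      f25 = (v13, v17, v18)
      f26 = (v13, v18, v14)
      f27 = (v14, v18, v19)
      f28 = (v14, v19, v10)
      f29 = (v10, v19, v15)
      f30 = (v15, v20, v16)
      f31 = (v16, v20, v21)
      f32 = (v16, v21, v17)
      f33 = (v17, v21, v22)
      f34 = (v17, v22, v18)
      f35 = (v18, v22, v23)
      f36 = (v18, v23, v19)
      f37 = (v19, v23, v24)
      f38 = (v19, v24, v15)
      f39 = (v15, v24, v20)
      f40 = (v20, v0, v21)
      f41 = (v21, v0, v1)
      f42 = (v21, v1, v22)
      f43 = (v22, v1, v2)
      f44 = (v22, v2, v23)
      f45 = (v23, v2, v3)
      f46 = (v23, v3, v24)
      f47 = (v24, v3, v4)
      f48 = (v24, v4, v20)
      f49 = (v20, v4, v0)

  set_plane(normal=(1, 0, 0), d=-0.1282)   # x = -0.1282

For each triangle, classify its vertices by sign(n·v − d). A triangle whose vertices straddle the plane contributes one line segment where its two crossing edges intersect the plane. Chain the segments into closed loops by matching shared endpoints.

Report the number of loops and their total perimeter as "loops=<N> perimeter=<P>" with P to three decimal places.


loops=2 perimeter=7.518

Straddling triangles (20 of 50):
  (v5,v10,v6) [+-+] → (-0.1282, 1.88933, 0)–(-0.1282, 1.59956, 0.468914)  len=0.5512
  (v6,v10,v11) [+--] → (-0.1282, 1.59956, 0.468914)–(-0.1282, 1.48377, 0.6562)  len=0.2202
  (v6,v11,v7) [+-+] → (-0.1282, 1.48377, 0.6562)–(-0.1282, 0.992457, 0.468576)  len=0.5259
  (v7,v11,v12) [+--] → (-0.1282, 0.992457, 0.468576)–(-0.1282, 0.827551, 0.4056)  len=0.1765
  (v7,v12,v8) [+-+] → (-0.1282, 0.827551, 0.4056)–(-0.1282, 0.827551, -0.0903661)  len=0.4960
  (v8,v12,v13) [+--] → (-0.1282, 0.827551, -0.0903661)–(-0.1282, 0.827551, -0.4056)  len=0.3152
  (v8,v13,v9) [+-+] → (-0.1282, 0.827551, -0.4056)–(-0.1282, 1.15949, -0.532361)  len=0.3553
  (v9,v13,v14) [+--] → (-0.1282, 1.15949, -0.532361)–(-0.1282, 1.48377, -0.6562)  len=0.3471
  (v9,v14,v5) [+-+] → (-0.1282, 1.48377, -0.6562)–(-0.1282, 1.73295, -0.252973)  len=0.4740
  (v5,v14,v10) [+--] → (-0.1282, 1.73295, -0.252973)–(-0.1282, 1.88933, 0)  len=0.2974
  (v15,v20,v16) [-+-] → (-0.1282, -1.88933, 0)–(-0.1282, -1.73295, 0.252973)  len=0.2974
  (v16,v20,v21) [-++] → (-0.1282, -1.73295, 0.252973)–(-0.1282, -1.48377, 0.6562)  len=0.4740
  (v16,v21,v17) [-+-] → (-0.1282, -1.48377, 0.6562)–(-0.1282, -1.15949, 0.532361)  len=0.3471
  (v17,v21,v22) [-++] → (-0.1282, -1.15949, 0.532361)–(-0.1282, -0.827551, 0.4056)  len=0.3553
  (v17,v22,v18) [-+-] → (-0.1282, -0.827551, 0.4056)–(-0.1282, -0.827551, 0.0903661)  len=0.3152
  (v18,v22,v23) [-++] → (-0.1282, -0.827551, 0.0903661)–(-0.1282, -0.827551, -0.4056)  len=0.4960
  (v18,v23,v19) [-+-] → (-0.1282, -0.827551, -0.4056)–(-0.1282, -0.992457, -0.468576)  len=0.1765
  (v19,v23,v24) [-++] → (-0.1282, -0.992457, -0.468576)–(-0.1282, -1.48377, -0.6562)  len=0.5259
  (v19,v24,v15) [-+-] → (-0.1282, -1.48377, -0.6562)–(-0.1282, -1.59956, -0.468914)  len=0.2202
  (v15,v24,v20) [-++] → (-0.1282, -1.59956, -0.468914)–(-0.1282, -1.88933, 0)  len=0.5512

Chained into 2 loop(s):
  loop 1: 10 segments, perimeter = 3.7589
  loop 2: 10 segments, perimeter = 3.7589
Total perimeter = 7.518


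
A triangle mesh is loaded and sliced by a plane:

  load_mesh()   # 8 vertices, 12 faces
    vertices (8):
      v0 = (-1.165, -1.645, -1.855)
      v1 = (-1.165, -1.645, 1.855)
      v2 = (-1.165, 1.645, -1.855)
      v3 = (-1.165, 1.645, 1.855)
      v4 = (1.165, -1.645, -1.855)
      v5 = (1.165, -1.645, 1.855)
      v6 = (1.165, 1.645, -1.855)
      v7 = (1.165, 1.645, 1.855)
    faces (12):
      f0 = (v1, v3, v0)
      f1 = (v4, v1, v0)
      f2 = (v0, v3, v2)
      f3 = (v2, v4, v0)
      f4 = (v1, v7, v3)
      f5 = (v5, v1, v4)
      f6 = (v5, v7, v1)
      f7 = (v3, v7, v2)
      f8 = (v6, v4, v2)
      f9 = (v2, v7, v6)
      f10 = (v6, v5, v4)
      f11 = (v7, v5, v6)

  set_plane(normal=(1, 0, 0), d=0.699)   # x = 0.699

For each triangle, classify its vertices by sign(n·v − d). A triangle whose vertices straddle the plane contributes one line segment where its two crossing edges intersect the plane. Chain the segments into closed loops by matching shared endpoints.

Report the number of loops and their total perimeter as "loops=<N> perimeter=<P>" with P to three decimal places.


loops=1 perimeter=14.000

Straddling triangles (8 of 12):
  (v4,v1,v0) [+--] → (0.699, -1.645, -1.113)–(0.699, -1.645, -1.855)  len=0.7420
  (v2,v4,v0) [-+-] → (0.699, -0.987, -1.855)–(0.699, -1.645, -1.855)  len=0.6580
  (v1,v7,v3) [-+-] → (0.699, 0.987, 1.855)–(0.699, 1.645, 1.855)  len=0.6580
  (v5,v1,v4) [+-+] → (0.699, -1.645, 1.855)–(0.699, -1.645, -1.113)  len=2.9680
  (v5,v7,v1) [++-] → (0.699, 0.987, 1.855)–(0.699, -1.645, 1.855)  len=2.6320
  (v3,v7,v2) [-+-] → (0.699, 1.645, 1.855)–(0.699, 1.645, 1.113)  len=0.7420
  (v6,v4,v2) [++-] → (0.699, -0.987, -1.855)–(0.699, 1.645, -1.855)  len=2.6320
  (v2,v7,v6) [-++] → (0.699, 1.645, 1.113)–(0.699, 1.645, -1.855)  len=2.9680

Chained into 1 loop(s):
  loop 1: 8 segments, perimeter = 14.0000
Total perimeter = 14.000


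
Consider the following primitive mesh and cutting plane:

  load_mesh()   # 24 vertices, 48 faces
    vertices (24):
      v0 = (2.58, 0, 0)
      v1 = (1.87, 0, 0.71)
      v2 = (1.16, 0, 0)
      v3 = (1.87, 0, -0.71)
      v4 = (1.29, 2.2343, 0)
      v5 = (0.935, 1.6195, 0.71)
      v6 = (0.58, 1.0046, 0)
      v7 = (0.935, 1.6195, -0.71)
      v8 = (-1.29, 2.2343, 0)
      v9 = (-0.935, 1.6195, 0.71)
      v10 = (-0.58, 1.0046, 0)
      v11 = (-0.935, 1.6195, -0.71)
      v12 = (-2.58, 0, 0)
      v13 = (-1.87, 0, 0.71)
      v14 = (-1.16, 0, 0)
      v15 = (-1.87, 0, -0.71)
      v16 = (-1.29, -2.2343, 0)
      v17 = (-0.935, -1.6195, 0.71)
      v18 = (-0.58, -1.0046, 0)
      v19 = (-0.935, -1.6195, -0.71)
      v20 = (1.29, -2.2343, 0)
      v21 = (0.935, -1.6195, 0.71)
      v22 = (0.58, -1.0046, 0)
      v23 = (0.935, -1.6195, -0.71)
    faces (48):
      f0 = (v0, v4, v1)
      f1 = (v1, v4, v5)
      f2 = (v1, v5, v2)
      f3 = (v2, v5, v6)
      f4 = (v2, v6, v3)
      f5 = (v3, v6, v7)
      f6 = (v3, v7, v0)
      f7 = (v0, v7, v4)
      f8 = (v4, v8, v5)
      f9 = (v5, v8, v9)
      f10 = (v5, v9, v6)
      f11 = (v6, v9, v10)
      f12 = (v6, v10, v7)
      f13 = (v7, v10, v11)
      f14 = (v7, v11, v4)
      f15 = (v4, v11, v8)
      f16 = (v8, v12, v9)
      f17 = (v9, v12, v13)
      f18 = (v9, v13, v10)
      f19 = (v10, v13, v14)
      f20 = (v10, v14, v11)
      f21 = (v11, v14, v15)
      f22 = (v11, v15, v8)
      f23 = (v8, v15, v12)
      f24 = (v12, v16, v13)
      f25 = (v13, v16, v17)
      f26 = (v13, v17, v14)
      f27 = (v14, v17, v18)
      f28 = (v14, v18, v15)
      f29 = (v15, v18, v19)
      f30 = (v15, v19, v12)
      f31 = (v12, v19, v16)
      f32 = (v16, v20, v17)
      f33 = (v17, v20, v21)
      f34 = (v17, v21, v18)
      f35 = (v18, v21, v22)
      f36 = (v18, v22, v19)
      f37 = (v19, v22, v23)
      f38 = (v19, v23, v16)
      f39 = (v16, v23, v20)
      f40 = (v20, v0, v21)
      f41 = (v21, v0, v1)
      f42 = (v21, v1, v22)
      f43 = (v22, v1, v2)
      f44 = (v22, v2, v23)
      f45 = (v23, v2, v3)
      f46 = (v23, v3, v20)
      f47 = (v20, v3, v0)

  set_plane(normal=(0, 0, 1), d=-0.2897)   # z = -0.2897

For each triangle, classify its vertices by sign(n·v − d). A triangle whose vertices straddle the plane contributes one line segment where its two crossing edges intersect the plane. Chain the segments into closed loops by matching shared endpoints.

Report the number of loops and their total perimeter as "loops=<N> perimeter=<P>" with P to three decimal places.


Straddling triangles (24 of 48):
  (v2,v6,v3) [++-] → (1.10636, 0.594695, -0.2897)–(1.4497, 0, -0.2897)  len=0.6867
  (v3,v6,v7) [-+-] → (1.10636, 0.594695, -0.2897)–(0.72485, 1.2555, -0.2897)  len=0.7630
  (v3,v7,v0) [--+] → (1.90879, 0.660802, -0.2897)–(2.2903, 0, -0.2897)  len=0.7630
  (v0,v7,v4) [+-+] → (1.90879, 0.660802, -0.2897)–(1.14515, 1.98344, -0.2897)  len=1.5273
  (v6,v10,v7) [++-] → (0.0381627, 1.2555, -0.2897)–(0.72485, 1.2555, -0.2897)  len=0.6867
  (v7,v10,v11) [-+-] → (0.0381627, 1.2555, -0.2897)–(-0.72485, 1.2555, -0.2897)  len=0.7630
  (v7,v11,v4) [--+] → (0.382137, 1.98344, -0.2897)–(1.14515, 1.98344, -0.2897)  len=0.7630
  (v4,v11,v8) [+-+] → (0.382137, 1.98344, -0.2897)–(-1.14515, 1.98344, -0.2897)  len=1.5273
  (v10,v14,v11) [++-] → (-1.06819, 0.660802, -0.2897)–(-0.72485, 1.2555, -0.2897)  len=0.6867
  (v11,v14,v15) [-+-] → (-1.06819, 0.660802, -0.2897)–(-1.4497, 0, -0.2897)  len=0.7630
  (v11,v15,v8) [--+] → (-1.52666, 1.32264, -0.2897)–(-1.14515, 1.98344, -0.2897)  len=0.7630
  (v8,v15,v12) [+-+] → (-1.52666, 1.32264, -0.2897)–(-2.2903, 0, -0.2897)  len=1.5273
  (v14,v18,v15) [++-] → (-1.10636, -0.594695, -0.2897)–(-1.4497, 0, -0.2897)  len=0.6867
  (v15,v18,v19) [-+-] → (-1.10636, -0.594695, -0.2897)–(-0.72485, -1.2555, -0.2897)  len=0.7630
  (v15,v19,v12) [--+] → (-1.90879, -0.660802, -0.2897)–(-2.2903, 0, -0.2897)  len=0.7630
  (v12,v19,v16) [+-+] → (-1.90879, -0.660802, -0.2897)–(-1.14515, -1.98344, -0.2897)  len=1.5273
  (v18,v22,v19) [++-] → (-0.0381627, -1.2555, -0.2897)–(-0.72485, -1.2555, -0.2897)  len=0.6867
  (v19,v22,v23) [-+-] → (-0.0381627, -1.2555, -0.2897)–(0.72485, -1.2555, -0.2897)  len=0.7630
  (v19,v23,v16) [--+] → (-0.382137, -1.98344, -0.2897)–(-1.14515, -1.98344, -0.2897)  len=0.7630
  (v16,v23,v20) [+-+] → (-0.382137, -1.98344, -0.2897)–(1.14515, -1.98344, -0.2897)  len=1.5273
  (v22,v2,v23) [++-] → (1.06819, -0.660802, -0.2897)–(0.72485, -1.2555, -0.2897)  len=0.6867
  (v23,v2,v3) [-+-] → (1.06819, -0.660802, -0.2897)–(1.4497, 0, -0.2897)  len=0.7630
  (v23,v3,v20) [--+] → (1.52666, -1.32264, -0.2897)–(1.14515, -1.98344, -0.2897)  len=0.7630
  (v20,v3,v0) [+-+] → (1.52666, -1.32264, -0.2897)–(2.2903, 0, -0.2897)  len=1.5273

Chained into 2 loop(s):
  loop 1: 12 segments, perimeter = 8.6983
  loop 2: 12 segments, perimeter = 13.7418
Total perimeter = 22.440

loops=2 perimeter=22.440


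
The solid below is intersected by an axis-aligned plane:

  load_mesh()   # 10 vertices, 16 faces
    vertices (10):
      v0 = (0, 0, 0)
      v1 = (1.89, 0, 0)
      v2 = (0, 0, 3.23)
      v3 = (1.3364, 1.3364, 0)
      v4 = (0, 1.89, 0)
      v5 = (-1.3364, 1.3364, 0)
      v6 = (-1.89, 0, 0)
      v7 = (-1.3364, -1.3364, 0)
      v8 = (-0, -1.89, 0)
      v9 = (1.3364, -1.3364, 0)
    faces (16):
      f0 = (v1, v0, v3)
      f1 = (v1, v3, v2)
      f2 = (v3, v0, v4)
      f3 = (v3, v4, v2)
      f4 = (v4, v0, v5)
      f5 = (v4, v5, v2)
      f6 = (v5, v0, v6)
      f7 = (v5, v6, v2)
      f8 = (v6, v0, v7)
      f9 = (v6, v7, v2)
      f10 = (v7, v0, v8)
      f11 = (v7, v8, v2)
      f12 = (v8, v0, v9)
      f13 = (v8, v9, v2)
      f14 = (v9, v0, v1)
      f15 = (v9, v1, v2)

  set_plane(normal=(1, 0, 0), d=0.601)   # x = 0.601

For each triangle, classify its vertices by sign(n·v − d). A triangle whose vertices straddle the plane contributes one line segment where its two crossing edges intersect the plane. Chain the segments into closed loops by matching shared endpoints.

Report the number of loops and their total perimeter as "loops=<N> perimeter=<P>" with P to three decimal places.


Straddling triangles (8 of 16):
  (v1,v0,v3) [+-+] → (0.601, 0, 0)–(0.601, 0.601, 0)  len=0.6010
  (v1,v3,v2) [++-] → (0.601, 0.601, 1.77742)–(0.601, 0, 2.20289)  len=0.7364
  (v3,v0,v4) [+--] → (0.601, 0.601, 0)–(0.601, 1.64104, 0)  len=1.0400
  (v3,v4,v2) [+--] → (0.601, 1.64104, 0)–(0.601, 0.601, 1.77742)  len=2.0593
  (v8,v0,v9) [--+] → (0.601, -0.601, 0)–(0.601, -1.64104, 0)  len=1.0400
  (v8,v9,v2) [-+-] → (0.601, -1.64104, 0)–(0.601, -0.601, 1.77742)  len=2.0593
  (v9,v0,v1) [+-+] → (0.601, -0.601, 0)–(0.601, 0, 0)  len=0.6010
  (v9,v1,v2) [++-] → (0.601, 0, 2.20289)–(0.601, -0.601, 1.77742)  len=0.7364

Chained into 1 loop(s):
  loop 1: 8 segments, perimeter = 8.8735
Total perimeter = 8.873

loops=1 perimeter=8.873


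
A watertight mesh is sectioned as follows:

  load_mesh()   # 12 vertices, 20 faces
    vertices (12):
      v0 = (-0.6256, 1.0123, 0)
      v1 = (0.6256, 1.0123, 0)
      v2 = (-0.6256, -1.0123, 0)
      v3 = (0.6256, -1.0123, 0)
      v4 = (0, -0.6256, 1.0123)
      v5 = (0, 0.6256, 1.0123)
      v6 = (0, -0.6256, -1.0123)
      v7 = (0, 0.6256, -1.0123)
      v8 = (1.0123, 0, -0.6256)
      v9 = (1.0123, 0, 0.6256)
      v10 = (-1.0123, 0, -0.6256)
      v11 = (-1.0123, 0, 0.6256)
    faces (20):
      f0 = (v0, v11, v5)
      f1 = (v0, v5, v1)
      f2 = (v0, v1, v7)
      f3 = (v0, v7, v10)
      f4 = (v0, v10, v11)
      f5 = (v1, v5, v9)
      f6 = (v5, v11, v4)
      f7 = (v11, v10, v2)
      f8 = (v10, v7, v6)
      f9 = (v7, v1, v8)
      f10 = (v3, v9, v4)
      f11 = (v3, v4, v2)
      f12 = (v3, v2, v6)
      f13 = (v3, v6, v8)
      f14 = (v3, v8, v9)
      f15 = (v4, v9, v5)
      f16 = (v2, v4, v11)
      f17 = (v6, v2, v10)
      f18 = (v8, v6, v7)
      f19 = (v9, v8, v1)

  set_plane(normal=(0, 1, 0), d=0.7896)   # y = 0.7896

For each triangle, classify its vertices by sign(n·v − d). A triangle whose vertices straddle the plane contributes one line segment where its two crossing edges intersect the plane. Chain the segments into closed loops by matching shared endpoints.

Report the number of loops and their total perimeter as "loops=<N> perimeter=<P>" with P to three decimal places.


Straddling triangles (8 of 20):
  (v0,v11,v5) [+--] → (-0.710672, 0.7896, 0.137628)–(-0.265318, 0.7896, 0.582982)  len=0.6298
  (v0,v5,v1) [+-+] → (-0.265318, 0.7896, 0.582982)–(0.265318, 0.7896, 0.582982)  len=0.5306
  (v0,v1,v7) [++-] → (0.265318, 0.7896, -0.582982)–(-0.265318, 0.7896, -0.582982)  len=0.5306
  (v0,v7,v10) [+--] → (-0.265318, 0.7896, -0.582982)–(-0.710672, 0.7896, -0.137628)  len=0.6298
  (v0,v10,v11) [+--] → (-0.710672, 0.7896, -0.137628)–(-0.710672, 0.7896, 0.137628)  len=0.2753
  (v1,v5,v9) [+--] → (0.265318, 0.7896, 0.582982)–(0.710672, 0.7896, 0.137628)  len=0.6298
  (v7,v1,v8) [-+-] → (0.265318, 0.7896, -0.582982)–(0.710672, 0.7896, -0.137628)  len=0.6298
  (v9,v8,v1) [--+] → (0.710672, 0.7896, -0.137628)–(0.710672, 0.7896, 0.137628)  len=0.2753

Chained into 1 loop(s):
  loop 1: 8 segments, perimeter = 4.1311
Total perimeter = 4.131

loops=1 perimeter=4.131


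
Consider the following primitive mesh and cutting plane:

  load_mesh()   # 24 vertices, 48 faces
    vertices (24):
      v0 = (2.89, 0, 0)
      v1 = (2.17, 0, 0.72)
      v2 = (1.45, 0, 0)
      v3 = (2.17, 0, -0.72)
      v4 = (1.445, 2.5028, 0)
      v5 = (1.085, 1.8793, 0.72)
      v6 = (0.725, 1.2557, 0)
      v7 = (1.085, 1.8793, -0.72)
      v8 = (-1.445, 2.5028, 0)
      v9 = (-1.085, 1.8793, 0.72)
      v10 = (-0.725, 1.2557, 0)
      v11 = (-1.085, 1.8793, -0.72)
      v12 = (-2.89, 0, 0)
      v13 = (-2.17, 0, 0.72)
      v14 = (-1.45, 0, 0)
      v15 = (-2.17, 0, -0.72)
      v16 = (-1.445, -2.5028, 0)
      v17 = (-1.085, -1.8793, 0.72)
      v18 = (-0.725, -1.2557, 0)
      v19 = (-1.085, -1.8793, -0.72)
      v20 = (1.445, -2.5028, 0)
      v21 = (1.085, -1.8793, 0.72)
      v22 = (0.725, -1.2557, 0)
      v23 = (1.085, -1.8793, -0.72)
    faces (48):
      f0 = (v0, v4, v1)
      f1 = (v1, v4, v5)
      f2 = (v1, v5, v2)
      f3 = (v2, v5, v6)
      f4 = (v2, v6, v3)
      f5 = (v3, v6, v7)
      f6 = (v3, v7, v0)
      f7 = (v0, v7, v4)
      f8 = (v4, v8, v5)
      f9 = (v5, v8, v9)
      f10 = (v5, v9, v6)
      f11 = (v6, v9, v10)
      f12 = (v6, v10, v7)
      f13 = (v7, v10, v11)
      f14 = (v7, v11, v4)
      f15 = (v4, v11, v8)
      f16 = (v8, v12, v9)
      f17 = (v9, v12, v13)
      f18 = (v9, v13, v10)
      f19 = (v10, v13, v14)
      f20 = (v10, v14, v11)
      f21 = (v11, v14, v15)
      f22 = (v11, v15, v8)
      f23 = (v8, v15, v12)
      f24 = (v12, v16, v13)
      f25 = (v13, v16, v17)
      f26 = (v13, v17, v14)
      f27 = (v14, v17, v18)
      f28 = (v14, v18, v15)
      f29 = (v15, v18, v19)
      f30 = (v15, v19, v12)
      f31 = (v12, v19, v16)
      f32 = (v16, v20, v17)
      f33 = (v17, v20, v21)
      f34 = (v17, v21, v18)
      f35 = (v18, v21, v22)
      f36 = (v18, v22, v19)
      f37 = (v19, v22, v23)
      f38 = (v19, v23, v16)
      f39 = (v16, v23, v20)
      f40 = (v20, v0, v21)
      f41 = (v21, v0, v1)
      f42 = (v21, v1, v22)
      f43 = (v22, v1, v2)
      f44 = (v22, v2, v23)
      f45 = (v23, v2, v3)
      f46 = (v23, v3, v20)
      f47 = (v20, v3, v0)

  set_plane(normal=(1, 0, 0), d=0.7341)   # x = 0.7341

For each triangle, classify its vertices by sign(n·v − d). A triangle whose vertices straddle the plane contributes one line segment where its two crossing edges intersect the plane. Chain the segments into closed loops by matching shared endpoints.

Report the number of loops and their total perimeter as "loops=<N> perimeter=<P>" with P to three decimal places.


loops=2 perimeter=7.669

Straddling triangles (20 of 48):
  (v2,v5,v6) [++-] → (0.7341, 1.27146, 0.0182)–(0.7341, 1.23994, 0)  len=0.0364
  (v2,v6,v3) [+-+] → (0.7341, 1.23994, 0)–(0.7341, 1.24779, -0.00453426)  len=0.0091
  (v3,v6,v7) [+-+] → (0.7341, 1.24779, -0.00453426)–(0.7341, 1.27146, -0.0182)  len=0.0273
  (v4,v8,v5) [+-+] → (0.7341, 2.5028, 0)–(0.7341, 1.96578, 0.620139)  len=0.8203
  (v5,v8,v9) [+--] → (0.7341, 1.96578, 0.620139)–(0.7341, 1.8793, 0.72)  len=0.1321
  (v5,v9,v6) [+--] → (0.7341, 1.8793, 0.72)–(0.7341, 1.27146, 0.0182)  len=0.9284
  (v6,v10,v7) [--+] → (0.7341, 1.7584, -0.580415)–(0.7341, 1.27146, -0.0182)  len=0.7438
  (v7,v10,v11) [+--] → (0.7341, 1.7584, -0.580415)–(0.7341, 1.8793, -0.72)  len=0.1847
  (v7,v11,v4) [+-+] → (0.7341, 1.8793, -0.72)–(0.7341, 2.3276, -0.202311)  len=0.6848
  (v4,v11,v8) [+--] → (0.7341, 2.3276, -0.202311)–(0.7341, 2.5028, 0)  len=0.2676
  (v16,v20,v17) [-+-] → (0.7341, -2.5028, 0)–(0.7341, -2.3276, 0.202311)  len=0.2676
  (v17,v20,v21) [-++] → (0.7341, -2.3276, 0.202311)–(0.7341, -1.8793, 0.72)  len=0.6848
  (v17,v21,v18) [-+-] → (0.7341, -1.8793, 0.72)–(0.7341, -1.7584, 0.580415)  len=0.1847
  (v18,v21,v22) [-+-] → (0.7341, -1.7584, 0.580415)–(0.7341, -1.27146, 0.0182)  len=0.7438
  (v19,v22,v23) [--+] → (0.7341, -1.27146, -0.0182)–(0.7341, -1.8793, -0.72)  len=0.9284
  (v19,v23,v16) [-+-] → (0.7341, -1.8793, -0.72)–(0.7341, -1.96578, -0.620139)  len=0.1321
  (v16,v23,v20) [-++] → (0.7341, -1.96578, -0.620139)–(0.7341, -2.5028, 0)  len=0.8203
  (v21,v1,v22) [++-] → (0.7341, -1.24779, 0.00453426)–(0.7341, -1.27146, 0.0182)  len=0.0273
  (v22,v1,v2) [-++] → (0.7341, -1.24779, 0.00453426)–(0.7341, -1.23994, 0)  len=0.0091
  (v22,v2,v23) [-++] → (0.7341, -1.23994, 0)–(0.7341, -1.27146, -0.0182)  len=0.0364

Chained into 2 loop(s):
  loop 1: 10 segments, perimeter = 3.8346
  loop 2: 10 segments, perimeter = 3.8346
Total perimeter = 7.669


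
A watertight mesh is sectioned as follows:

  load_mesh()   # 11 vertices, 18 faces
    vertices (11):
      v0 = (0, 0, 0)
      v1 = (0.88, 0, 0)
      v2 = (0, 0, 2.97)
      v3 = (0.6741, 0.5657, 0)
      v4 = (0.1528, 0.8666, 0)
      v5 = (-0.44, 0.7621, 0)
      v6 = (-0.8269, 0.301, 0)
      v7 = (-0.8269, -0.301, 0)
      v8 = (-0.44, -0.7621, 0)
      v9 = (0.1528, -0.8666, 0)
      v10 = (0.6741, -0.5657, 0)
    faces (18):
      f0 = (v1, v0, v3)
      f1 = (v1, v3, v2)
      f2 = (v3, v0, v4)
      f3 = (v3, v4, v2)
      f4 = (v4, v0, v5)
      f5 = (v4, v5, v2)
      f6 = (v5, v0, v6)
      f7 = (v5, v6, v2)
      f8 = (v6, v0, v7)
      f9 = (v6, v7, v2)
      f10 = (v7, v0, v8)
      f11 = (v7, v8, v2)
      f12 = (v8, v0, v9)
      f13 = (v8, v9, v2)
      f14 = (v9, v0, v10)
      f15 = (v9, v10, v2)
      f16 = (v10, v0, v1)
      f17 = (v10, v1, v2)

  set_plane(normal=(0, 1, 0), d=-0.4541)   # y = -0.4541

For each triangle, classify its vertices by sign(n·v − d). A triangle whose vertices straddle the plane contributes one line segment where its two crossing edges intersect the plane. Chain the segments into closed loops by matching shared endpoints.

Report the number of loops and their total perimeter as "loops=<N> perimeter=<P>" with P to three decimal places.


loops=1 perimeter=4.652

Straddling triangles (8 of 18):
  (v7,v0,v8) [++-] → (-0.262176, -0.4541, 0)–(-0.698437, -0.4541, 0)  len=0.4363
  (v7,v8,v2) [+-+] → (-0.698437, -0.4541, 0)–(-0.262176, -0.4541, 1.20031)  len=1.2771
  (v8,v0,v9) [-+-] → (-0.262176, -0.4541, 0)–(0.0800675, -0.4541, 0)  len=0.3422
  (v8,v9,v2) [--+] → (0.0800675, -0.4541, 1.41371)–(-0.262176, -0.4541, 1.20031)  len=0.4033
  (v9,v0,v10) [-+-] → (0.0800675, -0.4541, 0)–(0.541115, -0.4541, 0)  len=0.4610
  (v9,v10,v2) [--+] → (0.541115, -0.4541, 0.585915)–(0.0800675, -0.4541, 1.41371)  len=0.9475
  (v10,v0,v1) [-++] → (0.541115, -0.4541, 0)–(0.714719, -0.4541, 0)  len=0.1736
  (v10,v1,v2) [-++] → (0.714719, -0.4541, 0)–(0.541115, -0.4541, 0.585915)  len=0.6111

Chained into 1 loop(s):
  loop 1: 8 segments, perimeter = 4.6522
Total perimeter = 4.652


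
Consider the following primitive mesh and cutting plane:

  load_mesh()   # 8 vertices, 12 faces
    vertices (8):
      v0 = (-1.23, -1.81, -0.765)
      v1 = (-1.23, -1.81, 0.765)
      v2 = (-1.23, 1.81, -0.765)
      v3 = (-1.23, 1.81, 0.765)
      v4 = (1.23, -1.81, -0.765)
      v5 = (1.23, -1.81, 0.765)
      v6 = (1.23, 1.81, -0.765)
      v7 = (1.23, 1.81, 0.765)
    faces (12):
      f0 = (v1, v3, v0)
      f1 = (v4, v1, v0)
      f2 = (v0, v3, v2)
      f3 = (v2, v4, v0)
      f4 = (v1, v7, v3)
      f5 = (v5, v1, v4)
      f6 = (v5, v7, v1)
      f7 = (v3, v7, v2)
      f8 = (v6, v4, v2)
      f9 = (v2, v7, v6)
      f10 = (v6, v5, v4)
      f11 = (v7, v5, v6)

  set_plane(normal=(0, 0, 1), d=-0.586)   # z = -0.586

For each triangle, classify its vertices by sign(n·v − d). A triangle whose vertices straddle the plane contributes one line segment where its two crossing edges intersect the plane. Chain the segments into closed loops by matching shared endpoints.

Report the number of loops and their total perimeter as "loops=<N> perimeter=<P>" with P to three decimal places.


loops=1 perimeter=12.160

Straddling triangles (8 of 12):
  (v1,v3,v0) [++-] → (-1.23, -1.38648, -0.586)–(-1.23, -1.81, -0.586)  len=0.4235
  (v4,v1,v0) [-+-] → (0.942196, -1.81, -0.586)–(-1.23, -1.81, -0.586)  len=2.1722
  (v0,v3,v2) [-+-] → (-1.23, -1.38648, -0.586)–(-1.23, 1.81, -0.586)  len=3.1965
  (v5,v1,v4) [++-] → (0.942196, -1.81, -0.586)–(1.23, -1.81, -0.586)  len=0.2878
  (v3,v7,v2) [++-] → (-0.942196, 1.81, -0.586)–(-1.23, 1.81, -0.586)  len=0.2878
  (v2,v7,v6) [-+-] → (-0.942196, 1.81, -0.586)–(1.23, 1.81, -0.586)  len=2.1722
  (v6,v5,v4) [-+-] → (1.23, 1.38648, -0.586)–(1.23, -1.81, -0.586)  len=3.1965
  (v7,v5,v6) [++-] → (1.23, 1.38648, -0.586)–(1.23, 1.81, -0.586)  len=0.4235

Chained into 1 loop(s):
  loop 1: 8 segments, perimeter = 12.1600
Total perimeter = 12.160


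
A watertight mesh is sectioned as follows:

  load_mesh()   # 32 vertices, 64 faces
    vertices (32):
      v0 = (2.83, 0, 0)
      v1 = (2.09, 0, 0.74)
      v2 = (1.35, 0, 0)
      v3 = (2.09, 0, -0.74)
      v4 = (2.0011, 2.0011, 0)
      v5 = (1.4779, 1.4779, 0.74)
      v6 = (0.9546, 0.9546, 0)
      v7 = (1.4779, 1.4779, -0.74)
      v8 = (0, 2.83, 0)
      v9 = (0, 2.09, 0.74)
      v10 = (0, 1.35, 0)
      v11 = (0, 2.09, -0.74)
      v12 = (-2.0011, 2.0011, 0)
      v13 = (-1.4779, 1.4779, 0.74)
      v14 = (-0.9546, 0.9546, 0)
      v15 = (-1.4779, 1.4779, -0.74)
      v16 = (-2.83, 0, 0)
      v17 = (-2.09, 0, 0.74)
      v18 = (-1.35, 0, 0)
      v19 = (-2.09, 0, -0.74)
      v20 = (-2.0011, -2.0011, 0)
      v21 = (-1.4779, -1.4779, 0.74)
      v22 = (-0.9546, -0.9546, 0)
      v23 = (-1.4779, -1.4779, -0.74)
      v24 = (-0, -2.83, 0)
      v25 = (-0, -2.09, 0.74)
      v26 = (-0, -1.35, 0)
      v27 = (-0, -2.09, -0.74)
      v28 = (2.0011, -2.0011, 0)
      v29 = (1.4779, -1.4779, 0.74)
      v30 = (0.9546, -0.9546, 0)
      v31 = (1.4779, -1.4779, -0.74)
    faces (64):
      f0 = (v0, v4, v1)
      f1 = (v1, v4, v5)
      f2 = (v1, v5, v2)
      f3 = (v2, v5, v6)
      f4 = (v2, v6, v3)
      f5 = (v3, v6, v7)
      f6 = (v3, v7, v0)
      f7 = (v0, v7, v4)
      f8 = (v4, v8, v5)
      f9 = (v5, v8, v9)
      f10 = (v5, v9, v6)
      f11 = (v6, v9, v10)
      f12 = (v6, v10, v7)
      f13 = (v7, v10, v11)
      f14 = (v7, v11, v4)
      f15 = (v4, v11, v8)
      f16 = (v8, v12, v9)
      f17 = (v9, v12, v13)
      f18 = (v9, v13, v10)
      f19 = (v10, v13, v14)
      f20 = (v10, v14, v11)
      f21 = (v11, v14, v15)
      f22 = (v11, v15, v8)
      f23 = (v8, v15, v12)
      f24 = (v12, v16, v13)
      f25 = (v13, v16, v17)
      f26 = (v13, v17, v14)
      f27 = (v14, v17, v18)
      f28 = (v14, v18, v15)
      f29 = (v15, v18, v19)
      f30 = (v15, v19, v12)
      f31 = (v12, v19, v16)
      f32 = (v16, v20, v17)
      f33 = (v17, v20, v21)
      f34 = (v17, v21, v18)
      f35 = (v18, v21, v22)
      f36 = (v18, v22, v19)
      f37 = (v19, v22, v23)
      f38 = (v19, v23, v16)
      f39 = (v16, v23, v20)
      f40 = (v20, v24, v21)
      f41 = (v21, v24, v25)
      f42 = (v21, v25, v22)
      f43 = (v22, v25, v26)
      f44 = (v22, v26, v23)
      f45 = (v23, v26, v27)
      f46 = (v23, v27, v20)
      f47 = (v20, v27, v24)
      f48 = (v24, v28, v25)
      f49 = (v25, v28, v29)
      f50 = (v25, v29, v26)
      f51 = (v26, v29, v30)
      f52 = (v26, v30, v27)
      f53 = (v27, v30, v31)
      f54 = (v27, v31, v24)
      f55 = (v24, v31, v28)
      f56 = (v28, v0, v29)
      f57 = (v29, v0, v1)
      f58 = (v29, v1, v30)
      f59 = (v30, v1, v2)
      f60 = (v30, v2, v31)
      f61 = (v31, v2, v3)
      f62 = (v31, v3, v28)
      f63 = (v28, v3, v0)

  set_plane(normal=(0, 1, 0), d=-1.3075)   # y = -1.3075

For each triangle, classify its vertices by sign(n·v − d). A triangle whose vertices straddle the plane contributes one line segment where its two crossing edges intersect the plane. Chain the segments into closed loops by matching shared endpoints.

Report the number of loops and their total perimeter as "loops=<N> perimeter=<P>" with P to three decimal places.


loops=2 perimeter=10.766

Straddling triangles (20 of 64):
  (v16,v20,v17) [+-+] → (-2.2884, -1.3075, 0)–(-2.03191, -1.3075, 0.256491)  len=0.3627
  (v17,v20,v21) [+--] → (-2.03191, -1.3075, 0.256491)–(-1.54847, -1.3075, 0.74)  len=0.6837
  (v17,v21,v18) [+-+] → (-1.54847, -1.3075, 0.74)–(-1.46315, -1.3075, 0.654679)  len=0.1207
  (v18,v21,v22) [+-+] → (-1.46315, -1.3075, 0.654679)–(-1.3075, -1.3075, 0.499037)  len=0.2201
  (v19,v22,v23) [++-] → (-1.3075, -1.3075, -0.499037)–(-1.54847, -1.3075, -0.74)  len=0.3408
  (v19,v23,v16) [+-+] → (-1.54847, -1.3075, -0.74)–(-1.6338, -1.3075, -0.654679)  len=0.1207
  (v16,v23,v20) [+--] → (-1.6338, -1.3075, -0.654679)–(-2.2884, -1.3075, 0)  len=0.9258
  (v21,v25,v22) [--+] → (-0.657895, -1.3075, 0.230004)–(-1.3075, -1.3075, 0.499037)  len=0.7031
  (v22,v25,v26) [+--] → (-0.657895, -1.3075, 0.230004)–(-0.102606, -1.3075, 0)  len=0.6010
  (v22,v26,v23) [+--] → (-0.102606, -1.3075, 0)–(-1.3075, -1.3075, -0.499037)  len=1.3041
  (v26,v29,v30) [--+] → (1.3075, -1.3075, 0.499037)–(0.102606, -1.3075, 0)  len=1.3041
  (v26,v30,v27) [-+-] → (0.102606, -1.3075, 0)–(0.657895, -1.3075, -0.230004)  len=0.6010
  (v27,v30,v31) [-+-] → (0.657895, -1.3075, -0.230004)–(1.3075, -1.3075, -0.499037)  len=0.7031
  (v28,v0,v29) [-+-] → (2.2884, -1.3075, 0)–(1.6338, -1.3075, 0.654679)  len=0.9258
  (v29,v0,v1) [-++] → (1.6338, -1.3075, 0.654679)–(1.54847, -1.3075, 0.74)  len=0.1207
  (v29,v1,v30) [-++] → (1.54847, -1.3075, 0.74)–(1.3075, -1.3075, 0.499037)  len=0.3408
  (v30,v2,v31) [++-] → (1.46315, -1.3075, -0.654679)–(1.3075, -1.3075, -0.499037)  len=0.2201
  (v31,v2,v3) [-++] → (1.46315, -1.3075, -0.654679)–(1.54847, -1.3075, -0.74)  len=0.1207
  (v31,v3,v28) [-+-] → (1.54847, -1.3075, -0.74)–(2.03191, -1.3075, -0.256491)  len=0.6837
  (v28,v3,v0) [-++] → (2.03191, -1.3075, -0.256491)–(2.2884, -1.3075, 0)  len=0.3627

Chained into 2 loop(s):
  loop 1: 10 segments, perimeter = 5.3828
  loop 2: 10 segments, perimeter = 5.3828
Total perimeter = 10.766


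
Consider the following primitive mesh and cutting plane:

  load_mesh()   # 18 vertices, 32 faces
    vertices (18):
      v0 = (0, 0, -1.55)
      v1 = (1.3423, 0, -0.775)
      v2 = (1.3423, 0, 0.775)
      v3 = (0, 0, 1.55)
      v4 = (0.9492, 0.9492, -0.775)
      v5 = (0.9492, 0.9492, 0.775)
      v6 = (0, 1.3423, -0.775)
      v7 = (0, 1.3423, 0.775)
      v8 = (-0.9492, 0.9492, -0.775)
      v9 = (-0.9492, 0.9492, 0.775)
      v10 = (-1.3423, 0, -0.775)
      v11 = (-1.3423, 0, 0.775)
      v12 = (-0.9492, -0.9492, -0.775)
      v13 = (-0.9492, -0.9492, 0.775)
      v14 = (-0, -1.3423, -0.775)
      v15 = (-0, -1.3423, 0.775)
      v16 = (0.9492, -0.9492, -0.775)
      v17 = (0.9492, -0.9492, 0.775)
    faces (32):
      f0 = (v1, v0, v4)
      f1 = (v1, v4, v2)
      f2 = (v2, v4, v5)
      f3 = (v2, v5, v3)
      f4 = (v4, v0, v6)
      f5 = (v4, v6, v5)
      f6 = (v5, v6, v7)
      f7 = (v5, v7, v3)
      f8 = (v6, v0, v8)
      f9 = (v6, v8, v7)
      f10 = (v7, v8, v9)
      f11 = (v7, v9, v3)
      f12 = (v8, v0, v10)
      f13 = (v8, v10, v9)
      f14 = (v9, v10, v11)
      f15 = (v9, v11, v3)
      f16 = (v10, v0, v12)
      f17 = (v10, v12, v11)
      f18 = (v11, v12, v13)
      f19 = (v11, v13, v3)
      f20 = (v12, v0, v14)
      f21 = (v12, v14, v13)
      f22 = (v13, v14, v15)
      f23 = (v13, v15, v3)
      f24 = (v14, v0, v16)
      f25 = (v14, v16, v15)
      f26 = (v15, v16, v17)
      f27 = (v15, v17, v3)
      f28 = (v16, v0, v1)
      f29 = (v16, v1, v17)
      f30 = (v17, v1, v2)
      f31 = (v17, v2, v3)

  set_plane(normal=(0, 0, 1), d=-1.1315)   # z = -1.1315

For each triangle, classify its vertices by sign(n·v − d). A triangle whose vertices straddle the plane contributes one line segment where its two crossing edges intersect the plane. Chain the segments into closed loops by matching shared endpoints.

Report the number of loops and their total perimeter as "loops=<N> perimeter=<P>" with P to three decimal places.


loops=1 perimeter=4.438

Straddling triangles (8 of 32):
  (v1,v0,v4) [+-+] → (0.724842, 0, -1.1315)–(0.512568, 0.512568, -1.1315)  len=0.5548
  (v4,v0,v6) [+-+] → (0.512568, 0.512568, -1.1315)–(0, 0.724842, -1.1315)  len=0.5548
  (v6,v0,v8) [+-+] → (0, 0.724842, -1.1315)–(-0.512568, 0.512568, -1.1315)  len=0.5548
  (v8,v0,v10) [+-+] → (-0.512568, 0.512568, -1.1315)–(-0.724842, 0, -1.1315)  len=0.5548
  (v10,v0,v12) [+-+] → (-0.724842, 0, -1.1315)–(-0.512568, -0.512568, -1.1315)  len=0.5548
  (v12,v0,v14) [+-+] → (-0.512568, -0.512568, -1.1315)–(0, -0.724842, -1.1315)  len=0.5548
  (v14,v0,v16) [+-+] → (0, -0.724842, -1.1315)–(0.512568, -0.512568, -1.1315)  len=0.5548
  (v16,v0,v1) [+-+] → (0.512568, -0.512568, -1.1315)–(0.724842, 0, -1.1315)  len=0.5548

Chained into 1 loop(s):
  loop 1: 8 segments, perimeter = 4.4383
Total perimeter = 4.438


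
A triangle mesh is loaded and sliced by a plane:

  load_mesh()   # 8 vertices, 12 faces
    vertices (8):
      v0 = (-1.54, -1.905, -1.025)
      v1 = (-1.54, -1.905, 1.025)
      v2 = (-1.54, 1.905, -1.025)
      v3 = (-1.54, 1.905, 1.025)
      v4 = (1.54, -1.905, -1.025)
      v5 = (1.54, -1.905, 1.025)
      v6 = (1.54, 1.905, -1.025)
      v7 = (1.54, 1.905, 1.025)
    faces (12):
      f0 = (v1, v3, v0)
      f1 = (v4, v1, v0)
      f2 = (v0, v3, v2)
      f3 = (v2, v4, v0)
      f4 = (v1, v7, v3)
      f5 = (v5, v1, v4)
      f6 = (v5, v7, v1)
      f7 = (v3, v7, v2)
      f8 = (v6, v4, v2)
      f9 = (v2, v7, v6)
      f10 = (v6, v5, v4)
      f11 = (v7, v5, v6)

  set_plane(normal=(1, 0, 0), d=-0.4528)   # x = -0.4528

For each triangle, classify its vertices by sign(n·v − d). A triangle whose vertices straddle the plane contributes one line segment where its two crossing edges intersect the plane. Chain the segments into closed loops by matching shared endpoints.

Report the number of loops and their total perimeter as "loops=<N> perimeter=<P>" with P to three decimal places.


Straddling triangles (8 of 12):
  (v4,v1,v0) [+--] → (-0.4528, -1.905, 0.301377)–(-0.4528, -1.905, -1.025)  len=1.3264
  (v2,v4,v0) [-+-] → (-0.4528, 0.560119, -1.025)–(-0.4528, -1.905, -1.025)  len=2.4651
  (v1,v7,v3) [-+-] → (-0.4528, -0.560119, 1.025)–(-0.4528, 1.905, 1.025)  len=2.4651
  (v5,v1,v4) [+-+] → (-0.4528, -1.905, 1.025)–(-0.4528, -1.905, 0.301377)  len=0.7236
  (v5,v7,v1) [++-] → (-0.4528, -0.560119, 1.025)–(-0.4528, -1.905, 1.025)  len=1.3449
  (v3,v7,v2) [-+-] → (-0.4528, 1.905, 1.025)–(-0.4528, 1.905, -0.301377)  len=1.3264
  (v6,v4,v2) [++-] → (-0.4528, 0.560119, -1.025)–(-0.4528, 1.905, -1.025)  len=1.3449
  (v2,v7,v6) [-++] → (-0.4528, 1.905, -0.301377)–(-0.4528, 1.905, -1.025)  len=0.7236

Chained into 1 loop(s):
  loop 1: 8 segments, perimeter = 11.7200
Total perimeter = 11.720

loops=1 perimeter=11.720


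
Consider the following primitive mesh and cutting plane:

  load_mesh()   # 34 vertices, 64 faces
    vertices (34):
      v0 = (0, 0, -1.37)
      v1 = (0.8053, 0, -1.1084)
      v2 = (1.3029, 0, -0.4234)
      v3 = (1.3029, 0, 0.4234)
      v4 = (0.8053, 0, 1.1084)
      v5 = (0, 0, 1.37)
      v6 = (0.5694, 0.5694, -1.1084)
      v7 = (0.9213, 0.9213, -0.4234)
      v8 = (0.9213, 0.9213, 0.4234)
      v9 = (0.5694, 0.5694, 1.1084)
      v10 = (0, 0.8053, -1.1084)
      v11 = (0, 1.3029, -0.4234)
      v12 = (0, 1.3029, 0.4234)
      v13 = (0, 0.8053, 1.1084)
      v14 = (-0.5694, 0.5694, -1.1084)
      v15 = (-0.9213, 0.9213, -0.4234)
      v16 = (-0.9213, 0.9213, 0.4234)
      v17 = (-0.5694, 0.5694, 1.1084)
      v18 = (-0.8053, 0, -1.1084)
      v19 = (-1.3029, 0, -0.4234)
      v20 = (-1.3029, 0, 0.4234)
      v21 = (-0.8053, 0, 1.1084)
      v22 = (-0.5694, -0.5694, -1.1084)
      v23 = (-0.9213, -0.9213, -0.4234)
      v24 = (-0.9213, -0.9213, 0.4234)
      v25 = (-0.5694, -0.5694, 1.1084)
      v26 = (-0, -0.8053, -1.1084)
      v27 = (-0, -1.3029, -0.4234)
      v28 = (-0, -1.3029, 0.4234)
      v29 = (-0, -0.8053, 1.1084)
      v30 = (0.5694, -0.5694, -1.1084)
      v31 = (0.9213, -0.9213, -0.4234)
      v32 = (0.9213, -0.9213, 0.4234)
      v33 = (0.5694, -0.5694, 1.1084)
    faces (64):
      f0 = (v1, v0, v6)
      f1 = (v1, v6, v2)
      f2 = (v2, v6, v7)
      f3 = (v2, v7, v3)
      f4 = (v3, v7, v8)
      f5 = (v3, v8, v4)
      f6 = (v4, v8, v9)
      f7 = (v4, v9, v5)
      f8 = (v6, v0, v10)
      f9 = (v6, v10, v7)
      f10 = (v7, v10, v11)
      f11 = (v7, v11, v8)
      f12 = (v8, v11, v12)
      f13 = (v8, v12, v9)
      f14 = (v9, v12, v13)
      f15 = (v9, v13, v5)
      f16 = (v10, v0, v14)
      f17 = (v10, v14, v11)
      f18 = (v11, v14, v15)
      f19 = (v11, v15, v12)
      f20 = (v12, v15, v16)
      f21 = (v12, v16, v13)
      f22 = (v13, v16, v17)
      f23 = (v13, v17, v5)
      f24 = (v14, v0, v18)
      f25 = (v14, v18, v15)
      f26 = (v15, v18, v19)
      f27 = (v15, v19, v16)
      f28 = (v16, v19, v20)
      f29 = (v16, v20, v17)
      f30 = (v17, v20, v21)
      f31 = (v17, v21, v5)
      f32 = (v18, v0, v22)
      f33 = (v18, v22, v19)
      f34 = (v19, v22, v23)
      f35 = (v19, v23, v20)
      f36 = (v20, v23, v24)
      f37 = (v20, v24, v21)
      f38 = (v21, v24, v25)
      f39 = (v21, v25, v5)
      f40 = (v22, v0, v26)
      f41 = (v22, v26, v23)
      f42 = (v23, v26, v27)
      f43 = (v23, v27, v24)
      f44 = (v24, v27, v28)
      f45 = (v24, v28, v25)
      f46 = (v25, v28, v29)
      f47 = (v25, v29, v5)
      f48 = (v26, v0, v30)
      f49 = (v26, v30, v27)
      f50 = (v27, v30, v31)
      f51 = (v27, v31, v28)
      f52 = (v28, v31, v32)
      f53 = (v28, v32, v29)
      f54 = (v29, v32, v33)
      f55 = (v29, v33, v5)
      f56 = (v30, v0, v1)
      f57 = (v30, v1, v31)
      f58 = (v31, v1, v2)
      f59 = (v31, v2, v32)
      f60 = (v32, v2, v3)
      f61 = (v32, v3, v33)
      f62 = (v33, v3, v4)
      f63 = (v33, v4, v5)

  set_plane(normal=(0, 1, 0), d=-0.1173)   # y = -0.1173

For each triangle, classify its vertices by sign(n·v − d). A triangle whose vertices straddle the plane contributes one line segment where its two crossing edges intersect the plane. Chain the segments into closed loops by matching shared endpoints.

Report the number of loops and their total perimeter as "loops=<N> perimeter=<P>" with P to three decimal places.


Straddling triangles (20 of 64):
  (v18,v0,v22) [++-] → (-0.1173, -0.1173, -1.31611)–(-0.756703, -0.1173, -1.1084)  len=0.6723
  (v18,v22,v19) [+-+] → (-0.756703, -0.1173, -1.1084)–(-1.15179, -0.1173, -0.564514)  len=0.6722
  (v19,v22,v23) [+--] → (-1.15179, -0.1173, -0.564514)–(-1.25431, -0.1173, -0.4234)  len=0.1744
  (v19,v23,v20) [+-+] → (-1.25431, -0.1173, -0.4234)–(-1.25431, -0.1173, 0.315585)  len=0.7390
  (v20,v23,v24) [+--] → (-1.25431, -0.1173, 0.315585)–(-1.25431, -0.1173, 0.4234)  len=0.1078
  (v20,v24,v21) [+-+] → (-1.25431, -0.1173, 0.4234)–(-0.820069, -0.1173, 1.02119)  len=0.7389
  (v21,v24,v25) [+--] → (-0.820069, -0.1173, 1.02119)–(-0.756703, -0.1173, 1.1084)  len=0.1078
  (v21,v25,v5) [+-+] → (-0.756703, -0.1173, 1.1084)–(-0.1173, -0.1173, 1.31611)  len=0.6723
  (v22,v0,v26) [-+-] → (-0.1173, -0.1173, -1.31611)–(0, -0.1173, -1.3319)  len=0.1184
  (v25,v29,v5) [--+] → (0, -0.1173, 1.3319)–(-0.1173, -0.1173, 1.31611)  len=0.1184
  (v26,v0,v30) [-+-] → (0, -0.1173, -1.3319)–(0.1173, -0.1173, -1.31611)  len=0.1184
  (v29,v33,v5) [--+] → (0.1173, -0.1173, 1.31611)–(0, -0.1173, 1.3319)  len=0.1184
  (v30,v0,v1) [-++] → (0.1173, -0.1173, -1.31611)–(0.756703, -0.1173, -1.1084)  len=0.6723
  (v30,v1,v31) [-+-] → (0.756703, -0.1173, -1.1084)–(0.820069, -0.1173, -1.02119)  len=0.1078
  (v31,v1,v2) [-++] → (0.820069, -0.1173, -1.02119)–(1.25431, -0.1173, -0.4234)  len=0.7389
  (v31,v2,v32) [-+-] → (1.25431, -0.1173, -0.4234)–(1.25431, -0.1173, -0.315585)  len=0.1078
  (v32,v2,v3) [-++] → (1.25431, -0.1173, -0.315585)–(1.25431, -0.1173, 0.4234)  len=0.7390
  (v32,v3,v33) [-+-] → (1.25431, -0.1173, 0.4234)–(1.15179, -0.1173, 0.564514)  len=0.1744
  (v33,v3,v4) [-++] → (1.15179, -0.1173, 0.564514)–(0.756703, -0.1173, 1.1084)  len=0.6722
  (v33,v4,v5) [-++] → (0.756703, -0.1173, 1.1084)–(0.1173, -0.1173, 1.31611)  len=0.6723

Chained into 1 loop(s):
  loop 1: 20 segments, perimeter = 8.2429
Total perimeter = 8.243

loops=1 perimeter=8.243
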